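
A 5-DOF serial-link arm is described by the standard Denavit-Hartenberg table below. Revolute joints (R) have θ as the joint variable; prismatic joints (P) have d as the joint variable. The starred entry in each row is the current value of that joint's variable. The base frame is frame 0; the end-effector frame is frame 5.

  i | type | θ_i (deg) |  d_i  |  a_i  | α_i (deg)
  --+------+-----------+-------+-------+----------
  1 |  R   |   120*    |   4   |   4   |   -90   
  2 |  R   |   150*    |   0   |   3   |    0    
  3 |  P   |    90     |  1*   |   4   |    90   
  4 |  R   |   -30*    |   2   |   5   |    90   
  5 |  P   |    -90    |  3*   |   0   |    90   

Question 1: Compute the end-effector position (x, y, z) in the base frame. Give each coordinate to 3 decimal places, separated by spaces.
after link 1: o_1 = (-2.0000, 3.4641, 4.0000)
after link 2: o_2 = (-0.7010, 1.2141, 2.5000)
after link 3: o_3 = (-0.5670, -1.0179, 5.9641)
after link 4: o_4 = (3.5466, -3.1429, 8.7141)
after link 5: o_5 = (5.4216, -1.1944, 7.4151)

5.422 -1.194 7.415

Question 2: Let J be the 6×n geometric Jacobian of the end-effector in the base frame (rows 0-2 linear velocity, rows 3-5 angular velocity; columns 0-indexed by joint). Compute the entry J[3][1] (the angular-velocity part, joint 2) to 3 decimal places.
axis z_1 = (-0.8660,-0.5000,0.0000); lever o_n−o_1 = (7.4216,-4.6585,3.4151)
cross product → J_v[:, 1] = (-1.7075,2.9575,7.7452)
J_ω[:, 1] = z_1
entry J[3][1] = -0.8660

-0.866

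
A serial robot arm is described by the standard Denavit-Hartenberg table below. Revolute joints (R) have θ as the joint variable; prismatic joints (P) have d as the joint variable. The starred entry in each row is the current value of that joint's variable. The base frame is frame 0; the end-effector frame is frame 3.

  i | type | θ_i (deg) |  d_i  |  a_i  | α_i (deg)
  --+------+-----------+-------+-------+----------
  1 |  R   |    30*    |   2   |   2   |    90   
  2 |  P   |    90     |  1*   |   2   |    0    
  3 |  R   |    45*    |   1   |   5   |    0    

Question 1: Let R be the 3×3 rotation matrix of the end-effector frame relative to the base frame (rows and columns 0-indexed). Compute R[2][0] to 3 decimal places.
End-effector x-axis (col 0 of R) = (-0.6124,-0.3536,0.7071)
R[2][0] = 0.7071

0.707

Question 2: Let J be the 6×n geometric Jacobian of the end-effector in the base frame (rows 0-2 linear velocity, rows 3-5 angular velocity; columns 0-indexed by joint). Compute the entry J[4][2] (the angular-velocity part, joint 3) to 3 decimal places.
-0.866

axis z_2 = (0.5000,-0.8660,0.0000); lever o_n−o_2 = (-2.5619,-2.6338,3.5355)
cross product → J_v[:, 2] = (-3.0619,-1.7678,-3.5355)
J_ω[:, 2] = z_2
entry J[4][2] = -0.8660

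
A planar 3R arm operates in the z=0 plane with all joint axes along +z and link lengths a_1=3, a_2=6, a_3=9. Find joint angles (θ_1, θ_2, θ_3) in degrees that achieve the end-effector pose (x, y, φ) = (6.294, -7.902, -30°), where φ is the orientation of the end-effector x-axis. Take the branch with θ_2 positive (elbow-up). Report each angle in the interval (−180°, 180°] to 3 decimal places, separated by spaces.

wrist centre = target − a_3·(cos φ, sin φ) = (-1.5002, -3.4020)
cos θ_2 = (13.8243−3²−6²)/(2·3·6) = -0.8660; θ_2 = 149.9962° (elbow-up)
β = atan2(-3.4020,-1.5002) = -113.7967°; ψ = atan2(3.0003,-2.1960) = 126.2004°
θ_1 = β − ψ = -239.9971°
θ_3 = φ − θ_1 − θ_2 = 60.0009° (wrapped to (-180°,180°])

120.003 149.996 60.001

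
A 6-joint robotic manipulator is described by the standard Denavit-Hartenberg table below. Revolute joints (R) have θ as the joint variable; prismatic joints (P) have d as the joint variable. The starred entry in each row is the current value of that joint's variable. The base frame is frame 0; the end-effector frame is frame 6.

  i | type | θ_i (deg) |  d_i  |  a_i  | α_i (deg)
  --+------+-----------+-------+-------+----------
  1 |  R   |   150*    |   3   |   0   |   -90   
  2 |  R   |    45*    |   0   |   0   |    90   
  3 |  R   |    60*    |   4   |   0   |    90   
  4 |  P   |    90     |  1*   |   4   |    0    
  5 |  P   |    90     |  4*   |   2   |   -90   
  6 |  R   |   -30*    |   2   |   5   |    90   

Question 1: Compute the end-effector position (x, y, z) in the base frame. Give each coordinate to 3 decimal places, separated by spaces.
after link 1: o_1 = (0.0000, 0.0000, 3.0000)
after link 2: o_2 = (0.0000, 0.0000, 3.0000)
after link 3: o_3 = (-2.4495, 1.4142, 5.8284)
after link 4: o_4 = (-5.1793, 3.5676, 8.0445)
after link 5: o_5 = (-4.8222, 7.6709, 6.3021)
after link 6: o_6 = (-1.0975, 11.2939, 4.8879)

-1.097 11.294 4.888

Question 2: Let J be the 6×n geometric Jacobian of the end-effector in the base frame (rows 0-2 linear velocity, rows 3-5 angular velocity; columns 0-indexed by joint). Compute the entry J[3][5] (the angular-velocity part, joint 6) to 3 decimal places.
axis z_5 = (0.6124,-0.3536,-0.7071); lever o_n−o_5 = (3.7247,3.6230,-1.4142)
cross product → J_v[:, 5] = (3.0619,-1.7678,3.5355)
J_ω[:, 5] = z_5
entry J[3][5] = 0.6124

0.612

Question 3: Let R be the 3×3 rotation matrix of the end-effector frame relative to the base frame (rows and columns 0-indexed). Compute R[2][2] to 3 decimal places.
End-effector z-axis (col 2 of R) = (-0.6124,0.3536,-0.7071)
R[2][2] = -0.7071

-0.707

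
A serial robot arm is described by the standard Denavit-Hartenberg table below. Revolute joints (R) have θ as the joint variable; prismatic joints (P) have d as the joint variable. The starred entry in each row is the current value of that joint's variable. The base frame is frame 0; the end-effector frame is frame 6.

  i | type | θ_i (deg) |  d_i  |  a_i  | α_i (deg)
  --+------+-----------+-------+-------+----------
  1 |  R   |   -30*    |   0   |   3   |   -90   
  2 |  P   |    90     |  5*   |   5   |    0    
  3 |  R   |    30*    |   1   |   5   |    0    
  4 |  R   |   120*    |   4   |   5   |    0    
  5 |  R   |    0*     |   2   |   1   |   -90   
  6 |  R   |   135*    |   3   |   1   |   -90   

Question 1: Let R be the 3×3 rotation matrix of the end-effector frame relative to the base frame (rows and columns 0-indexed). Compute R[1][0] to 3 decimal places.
-0.789

End-effector x-axis (col 0 of R) = (-0.0474,-0.7891,-0.6124)
R[1][0] = -0.7891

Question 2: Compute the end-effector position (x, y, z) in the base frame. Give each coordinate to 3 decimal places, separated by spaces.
6.038 9.554 -3.246

after link 1: o_1 = (2.5981, -1.5000, 0.0000)
after link 2: o_2 = (5.0981, 2.8301, -5.0000)
after link 3: o_3 = (3.4330, 4.9462, -9.3301)
after link 4: o_4 = (3.2679, 9.6603, -5.0000)
after link 5: o_5 = (3.8349, 11.6423, -4.1340)
after link 6: o_6 = (6.0376, 9.5541, -3.2463)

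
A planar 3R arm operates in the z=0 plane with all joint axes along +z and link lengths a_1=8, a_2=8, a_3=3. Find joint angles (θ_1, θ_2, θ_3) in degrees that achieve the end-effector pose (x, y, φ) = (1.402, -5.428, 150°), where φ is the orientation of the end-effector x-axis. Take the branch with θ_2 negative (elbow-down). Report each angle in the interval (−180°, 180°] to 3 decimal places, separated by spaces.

0.002 -120.001 -90.001

wrist centre = target − a_3·(cos φ, sin φ) = (4.0001, -6.9280)
cos θ_2 = (63.9978−8²−8²)/(2·8·8) = -0.5000; θ_2 = -120.0011° (elbow-down)
β = atan2(-6.9280,4.0001) = -59.9988°; ψ = atan2(-6.9281,3.9999) = -60.0006°
θ_1 = β − ψ = 0.0018°
θ_3 = φ − θ_1 − θ_2 = -90.0006° (wrapped to (-180°,180°])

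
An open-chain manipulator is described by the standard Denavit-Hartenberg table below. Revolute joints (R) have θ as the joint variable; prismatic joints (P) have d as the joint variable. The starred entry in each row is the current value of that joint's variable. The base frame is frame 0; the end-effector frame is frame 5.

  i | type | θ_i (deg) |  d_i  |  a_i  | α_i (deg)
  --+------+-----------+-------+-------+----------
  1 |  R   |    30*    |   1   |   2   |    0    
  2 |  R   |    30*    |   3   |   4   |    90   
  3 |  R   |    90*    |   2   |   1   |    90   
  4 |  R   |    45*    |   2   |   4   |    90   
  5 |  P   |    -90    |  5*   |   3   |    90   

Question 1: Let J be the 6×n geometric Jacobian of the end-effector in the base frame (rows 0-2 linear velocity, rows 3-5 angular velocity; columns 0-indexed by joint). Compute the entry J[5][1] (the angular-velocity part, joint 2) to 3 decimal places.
axis z_1 = (0.0000,0.0000,1.0000); lever o_n−o_1 = (2.6197,1.9516,10.3640)
cross product → J_v[:, 1] = (-1.9516,2.6197,0.0000)
J_ω[:, 1] = z_1
entry J[5][1] = 1.0000

1.000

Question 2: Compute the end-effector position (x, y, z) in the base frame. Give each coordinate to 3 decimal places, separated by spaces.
after link 1: o_1 = (1.7321, 1.0000, 1.0000)
after link 2: o_2 = (3.7321, 4.4641, 4.0000)
after link 3: o_3 = (5.4641, 3.4641, 5.0000)
after link 4: o_4 = (8.9136, 3.7819, 7.8284)
after link 5: o_5 = (4.3517, 2.9516, 11.3640)

4.352 2.952 11.364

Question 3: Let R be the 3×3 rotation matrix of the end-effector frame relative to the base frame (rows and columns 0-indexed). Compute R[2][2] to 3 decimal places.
End-effector z-axis (col 2 of R) = (-0.6124,0.3536,-0.7071)
R[2][2] = -0.7071

-0.707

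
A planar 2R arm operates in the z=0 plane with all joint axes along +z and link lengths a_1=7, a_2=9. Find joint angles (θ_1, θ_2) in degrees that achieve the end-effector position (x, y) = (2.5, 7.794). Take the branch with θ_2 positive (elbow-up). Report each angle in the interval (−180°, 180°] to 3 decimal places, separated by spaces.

-0.002 120.002

cos θ_2 = (66.9964−7²−9²)/(2·7·9) = -0.5000; θ_2 = 120.0019° (elbow-up)
β = atan2(7.7940,2.5000) = 72.2159°; ψ = atan2(7.7941,2.4997) = 72.2177°
θ_1 = β − ψ = -0.0019°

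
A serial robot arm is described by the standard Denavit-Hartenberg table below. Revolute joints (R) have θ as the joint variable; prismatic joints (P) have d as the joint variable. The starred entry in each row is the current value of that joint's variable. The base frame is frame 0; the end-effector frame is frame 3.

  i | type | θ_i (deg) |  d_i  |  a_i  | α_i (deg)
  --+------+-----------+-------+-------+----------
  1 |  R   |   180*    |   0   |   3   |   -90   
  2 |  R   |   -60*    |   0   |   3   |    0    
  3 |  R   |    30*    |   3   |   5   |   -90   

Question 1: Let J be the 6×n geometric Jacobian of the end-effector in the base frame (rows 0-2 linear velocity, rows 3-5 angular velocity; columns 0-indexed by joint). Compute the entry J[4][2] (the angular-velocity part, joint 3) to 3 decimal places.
axis z_2 = (-0.0000,-1.0000,0.0000); lever o_n−o_2 = (-4.3301,-3.0000,2.5000)
cross product → J_v[:, 2] = (-2.5000,0.0000,-4.3301)
J_ω[:, 2] = z_2
entry J[4][2] = -1.0000

-1.000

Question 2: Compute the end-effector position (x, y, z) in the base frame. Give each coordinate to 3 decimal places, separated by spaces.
-8.830 -3.000 5.098

after link 1: o_1 = (-3.0000, 0.0000, 0.0000)
after link 2: o_2 = (-4.5000, 0.0000, 2.5981)
after link 3: o_3 = (-8.8301, -3.0000, 5.0981)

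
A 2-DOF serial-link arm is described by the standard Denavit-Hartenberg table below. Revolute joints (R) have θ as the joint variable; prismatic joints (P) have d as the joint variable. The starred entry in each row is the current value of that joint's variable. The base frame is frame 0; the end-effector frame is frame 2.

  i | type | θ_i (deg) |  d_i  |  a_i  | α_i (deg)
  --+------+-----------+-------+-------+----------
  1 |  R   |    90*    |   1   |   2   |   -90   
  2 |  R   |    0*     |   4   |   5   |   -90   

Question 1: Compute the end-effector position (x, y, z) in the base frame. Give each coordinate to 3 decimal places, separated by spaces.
-4.000 7.000 1.000

after link 1: o_1 = (0.0000, 2.0000, 1.0000)
after link 2: o_2 = (-4.0000, 7.0000, 1.0000)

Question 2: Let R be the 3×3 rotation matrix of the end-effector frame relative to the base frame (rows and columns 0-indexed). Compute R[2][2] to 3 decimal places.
-1.000

End-effector z-axis (col 2 of R) = (-0.0000,0.0000,-1.0000)
R[2][2] = -1.0000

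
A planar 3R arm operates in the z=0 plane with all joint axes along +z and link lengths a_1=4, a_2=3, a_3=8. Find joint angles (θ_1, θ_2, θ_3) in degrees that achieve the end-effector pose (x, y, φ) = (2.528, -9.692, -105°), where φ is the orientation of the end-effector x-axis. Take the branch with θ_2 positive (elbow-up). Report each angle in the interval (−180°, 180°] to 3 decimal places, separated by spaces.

-59.998 89.985 -134.987

wrist centre = target − a_3·(cos φ, sin φ) = (4.5986, -1.9646)
cos θ_2 = (25.0063−4²−3²)/(2·4·3) = 0.0003; θ_2 = 89.9849° (elbow-up)
β = atan2(-1.9646,4.5986) = -23.1331°; ψ = atan2(3.0000,4.0008) = 36.8645°
θ_1 = β − ψ = -59.9976°
θ_3 = φ − θ_1 − θ_2 = -134.9873° (wrapped to (-180°,180°])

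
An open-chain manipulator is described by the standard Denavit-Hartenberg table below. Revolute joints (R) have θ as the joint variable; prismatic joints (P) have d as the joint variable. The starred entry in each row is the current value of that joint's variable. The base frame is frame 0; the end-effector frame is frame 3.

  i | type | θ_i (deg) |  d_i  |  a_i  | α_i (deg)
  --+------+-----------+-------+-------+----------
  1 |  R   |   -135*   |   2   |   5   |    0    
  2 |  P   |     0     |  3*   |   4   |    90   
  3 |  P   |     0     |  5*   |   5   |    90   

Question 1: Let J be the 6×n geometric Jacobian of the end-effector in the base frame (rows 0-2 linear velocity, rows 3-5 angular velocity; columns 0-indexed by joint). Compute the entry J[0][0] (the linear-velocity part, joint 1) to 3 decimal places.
axis z_0 = ẑ; lever o_n−o_0 = (-13.4350,-6.3640,5.0000)
cross product → J_v[:, 0] = (6.3640,-13.4350,0.0000)
J_ω[:, 0] = z_0
entry J[0][0] = 6.3640

6.364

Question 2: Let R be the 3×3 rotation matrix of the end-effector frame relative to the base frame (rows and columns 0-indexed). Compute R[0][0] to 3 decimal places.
End-effector x-axis (col 0 of R) = (-0.7071,-0.7071,0.0000)
R[0][0] = -0.7071

-0.707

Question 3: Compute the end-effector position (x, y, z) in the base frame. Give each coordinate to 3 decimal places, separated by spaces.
-13.435 -6.364 5.000

after link 1: o_1 = (-3.5355, -3.5355, 2.0000)
after link 2: o_2 = (-6.3640, -6.3640, 5.0000)
after link 3: o_3 = (-13.4350, -6.3640, 5.0000)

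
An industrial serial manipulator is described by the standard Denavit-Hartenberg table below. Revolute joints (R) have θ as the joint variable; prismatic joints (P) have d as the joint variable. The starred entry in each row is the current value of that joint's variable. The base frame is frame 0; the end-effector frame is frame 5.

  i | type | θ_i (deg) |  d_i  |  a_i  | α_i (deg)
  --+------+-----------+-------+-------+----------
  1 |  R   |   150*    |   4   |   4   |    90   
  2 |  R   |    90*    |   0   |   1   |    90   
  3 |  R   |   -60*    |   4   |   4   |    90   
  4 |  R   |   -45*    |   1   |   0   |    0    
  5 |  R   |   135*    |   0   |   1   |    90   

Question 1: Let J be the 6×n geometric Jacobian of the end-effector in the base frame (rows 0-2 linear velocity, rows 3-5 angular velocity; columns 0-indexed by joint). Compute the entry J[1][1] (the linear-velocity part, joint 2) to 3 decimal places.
axis z_1 = (0.5000,0.8660,0.0000); lever o_n−o_1 = (-6.3122,-0.9330,2.1340)
cross product → J_v[:, 1] = (1.8481,-1.0670,5.0000)
J_ω[:, 1] = z_1
entry J[1][1] = -1.0670

-1.067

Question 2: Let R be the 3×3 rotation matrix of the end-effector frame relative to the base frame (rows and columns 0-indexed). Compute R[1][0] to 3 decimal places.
End-effector x-axis (col 0 of R) = (-0.8660,0.5000,0.0000)
R[1][0] = 0.5000

0.500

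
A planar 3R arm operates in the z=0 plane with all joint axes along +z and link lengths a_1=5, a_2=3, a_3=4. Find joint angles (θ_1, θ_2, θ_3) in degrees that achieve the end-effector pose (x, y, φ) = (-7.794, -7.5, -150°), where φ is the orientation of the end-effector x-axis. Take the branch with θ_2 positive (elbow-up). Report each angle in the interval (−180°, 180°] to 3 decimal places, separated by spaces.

wrist centre = target − a_3·(cos φ, sin φ) = (-4.3299, -5.5000)
cos θ_2 = (48.9980−5²−3²)/(2·5·3) = 0.4999; θ_2 = 60.0044° (elbow-up)
β = atan2(-5.5000,-4.3299) = -128.2117°; ψ = atan2(2.5982,6.4998) = 21.7883°
θ_1 = β − ψ = -150.0000°
θ_3 = φ − θ_1 − θ_2 = -60.0044° (wrapped to (-180°,180°])

-150.000 60.004 -60.004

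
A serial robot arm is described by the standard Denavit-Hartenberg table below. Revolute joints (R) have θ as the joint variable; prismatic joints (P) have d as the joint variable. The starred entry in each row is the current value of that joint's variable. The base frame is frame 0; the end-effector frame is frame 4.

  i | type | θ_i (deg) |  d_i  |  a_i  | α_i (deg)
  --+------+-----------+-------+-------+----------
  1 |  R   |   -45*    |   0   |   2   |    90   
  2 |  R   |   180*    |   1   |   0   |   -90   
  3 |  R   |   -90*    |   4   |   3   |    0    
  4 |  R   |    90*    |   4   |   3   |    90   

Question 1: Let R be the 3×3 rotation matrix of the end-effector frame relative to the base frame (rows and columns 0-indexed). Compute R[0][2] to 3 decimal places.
End-effector z-axis (col 2 of R) = (-0.7071,-0.7071,0.0000)
R[0][2] = -0.7071

-0.707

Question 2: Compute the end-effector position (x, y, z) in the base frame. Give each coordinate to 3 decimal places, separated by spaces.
after link 1: o_1 = (1.4142, -1.4142, 0.0000)
after link 2: o_2 = (0.7071, -2.1213, 0.0000)
after link 3: o_3 = (-1.4142, -4.2426, -4.0000)
after link 4: o_4 = (-3.5355, -2.1213, -8.0000)

-3.536 -2.121 -8.000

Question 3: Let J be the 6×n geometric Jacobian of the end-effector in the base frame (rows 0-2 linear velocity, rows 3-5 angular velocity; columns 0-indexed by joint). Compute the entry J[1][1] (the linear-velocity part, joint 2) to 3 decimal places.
axis z_1 = (-0.7071,-0.7071,0.0000); lever o_n−o_1 = (-4.9497,-0.7071,-8.0000)
cross product → J_v[:, 1] = (5.6569,-5.6569,-3.0000)
J_ω[:, 1] = z_1
entry J[1][1] = -5.6569

-5.657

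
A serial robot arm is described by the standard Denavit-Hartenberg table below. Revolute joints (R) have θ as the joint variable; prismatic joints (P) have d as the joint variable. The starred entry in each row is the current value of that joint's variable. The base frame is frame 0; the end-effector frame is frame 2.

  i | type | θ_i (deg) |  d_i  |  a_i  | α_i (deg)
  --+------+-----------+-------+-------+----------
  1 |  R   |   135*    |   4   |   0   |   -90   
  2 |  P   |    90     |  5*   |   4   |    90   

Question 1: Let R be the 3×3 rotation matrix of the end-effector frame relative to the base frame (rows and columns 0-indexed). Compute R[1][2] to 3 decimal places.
End-effector z-axis (col 2 of R) = (-0.7071,0.7071,0.0000)
R[1][2] = 0.7071

0.707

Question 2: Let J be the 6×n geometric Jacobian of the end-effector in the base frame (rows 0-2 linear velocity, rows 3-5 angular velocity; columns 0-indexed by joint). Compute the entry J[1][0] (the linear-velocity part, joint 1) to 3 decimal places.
-3.536

axis z_0 = ẑ; lever o_n−o_0 = (-3.5355,-3.5355,0.0000)
cross product → J_v[:, 0] = (3.5355,-3.5355,0.0000)
J_ω[:, 0] = z_0
entry J[1][0] = -3.5355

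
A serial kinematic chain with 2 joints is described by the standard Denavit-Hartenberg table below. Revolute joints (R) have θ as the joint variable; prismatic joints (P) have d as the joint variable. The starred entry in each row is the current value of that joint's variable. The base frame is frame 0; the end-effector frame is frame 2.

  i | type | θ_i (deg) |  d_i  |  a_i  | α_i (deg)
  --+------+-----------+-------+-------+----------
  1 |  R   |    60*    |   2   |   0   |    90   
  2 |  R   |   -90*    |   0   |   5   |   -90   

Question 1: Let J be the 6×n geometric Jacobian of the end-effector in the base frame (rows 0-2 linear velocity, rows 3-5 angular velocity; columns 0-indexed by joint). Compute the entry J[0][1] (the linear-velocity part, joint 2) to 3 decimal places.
2.500

axis z_1 = (0.8660,-0.5000,0.0000); lever o_n−o_1 = (0.0000,0.0000,-5.0000)
cross product → J_v[:, 1] = (2.5000,4.3301,0.0000)
J_ω[:, 1] = z_1
entry J[0][1] = 2.5000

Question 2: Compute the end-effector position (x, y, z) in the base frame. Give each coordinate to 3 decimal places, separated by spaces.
0.000 0.000 -3.000

after link 1: o_1 = (0.0000, 0.0000, 2.0000)
after link 2: o_2 = (0.0000, 0.0000, -3.0000)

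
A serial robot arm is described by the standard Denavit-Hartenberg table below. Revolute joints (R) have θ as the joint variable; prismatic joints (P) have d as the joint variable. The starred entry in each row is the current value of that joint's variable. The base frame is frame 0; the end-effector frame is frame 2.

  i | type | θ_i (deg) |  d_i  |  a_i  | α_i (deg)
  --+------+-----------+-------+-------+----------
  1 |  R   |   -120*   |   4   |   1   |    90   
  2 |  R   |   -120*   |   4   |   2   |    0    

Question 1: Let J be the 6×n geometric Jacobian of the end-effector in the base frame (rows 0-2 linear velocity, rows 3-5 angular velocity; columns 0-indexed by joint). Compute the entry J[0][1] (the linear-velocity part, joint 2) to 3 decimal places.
-0.866

axis z_1 = (-0.8660,0.5000,0.0000); lever o_n−o_1 = (-2.9641,2.8660,-1.7321)
cross product → J_v[:, 1] = (-0.8660,-1.5000,-1.0000)
J_ω[:, 1] = z_1
entry J[0][1] = -0.8660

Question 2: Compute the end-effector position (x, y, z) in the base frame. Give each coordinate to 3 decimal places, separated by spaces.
-3.464 2.000 2.268

after link 1: o_1 = (-0.5000, -0.8660, 4.0000)
after link 2: o_2 = (-3.4641, 2.0000, 2.2679)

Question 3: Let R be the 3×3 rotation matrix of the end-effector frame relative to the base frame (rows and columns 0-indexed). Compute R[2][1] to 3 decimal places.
-0.500

End-effector y-axis (col 1 of R) = (-0.4330,-0.7500,-0.5000)
R[2][1] = -0.5000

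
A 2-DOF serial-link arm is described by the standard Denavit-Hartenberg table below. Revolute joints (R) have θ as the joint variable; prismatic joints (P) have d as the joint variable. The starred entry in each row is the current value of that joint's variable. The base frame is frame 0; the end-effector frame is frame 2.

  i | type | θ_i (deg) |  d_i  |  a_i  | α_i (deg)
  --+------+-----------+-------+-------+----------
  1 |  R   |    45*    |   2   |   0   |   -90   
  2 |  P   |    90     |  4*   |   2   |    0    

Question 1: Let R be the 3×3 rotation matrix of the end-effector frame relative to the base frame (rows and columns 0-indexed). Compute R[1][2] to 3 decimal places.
0.707

End-effector z-axis (col 2 of R) = (-0.7071,0.7071,0.0000)
R[1][2] = 0.7071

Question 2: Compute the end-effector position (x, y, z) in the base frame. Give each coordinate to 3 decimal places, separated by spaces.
-2.828 2.828 0.000

after link 1: o_1 = (0.0000, 0.0000, 2.0000)
after link 2: o_2 = (-2.8284, 2.8284, 0.0000)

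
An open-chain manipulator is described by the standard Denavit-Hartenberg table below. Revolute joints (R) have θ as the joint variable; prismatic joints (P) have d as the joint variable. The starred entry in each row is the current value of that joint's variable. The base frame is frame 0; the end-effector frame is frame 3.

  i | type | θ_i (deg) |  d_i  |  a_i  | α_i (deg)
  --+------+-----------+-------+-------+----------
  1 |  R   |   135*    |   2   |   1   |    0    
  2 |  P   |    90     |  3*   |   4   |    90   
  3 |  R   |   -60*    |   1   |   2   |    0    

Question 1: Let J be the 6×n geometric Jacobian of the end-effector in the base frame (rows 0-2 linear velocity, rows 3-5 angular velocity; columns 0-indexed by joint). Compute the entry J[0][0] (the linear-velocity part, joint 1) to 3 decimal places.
2.121

axis z_0 = ẑ; lever o_n−o_0 = (-4.9497,-2.1213,3.2679)
cross product → J_v[:, 0] = (2.1213,-4.9497,0.0000)
J_ω[:, 0] = z_0
entry J[0][0] = 2.1213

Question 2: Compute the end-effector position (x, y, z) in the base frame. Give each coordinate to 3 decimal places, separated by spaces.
after link 1: o_1 = (-0.7071, 0.7071, 2.0000)
after link 2: o_2 = (-3.5355, -2.1213, 5.0000)
after link 3: o_3 = (-4.9497, -2.1213, 3.2679)

-4.950 -2.121 3.268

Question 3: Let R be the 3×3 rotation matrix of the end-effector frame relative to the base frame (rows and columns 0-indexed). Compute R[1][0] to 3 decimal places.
-0.354

End-effector x-axis (col 0 of R) = (-0.3536,-0.3536,-0.8660)
R[1][0] = -0.3536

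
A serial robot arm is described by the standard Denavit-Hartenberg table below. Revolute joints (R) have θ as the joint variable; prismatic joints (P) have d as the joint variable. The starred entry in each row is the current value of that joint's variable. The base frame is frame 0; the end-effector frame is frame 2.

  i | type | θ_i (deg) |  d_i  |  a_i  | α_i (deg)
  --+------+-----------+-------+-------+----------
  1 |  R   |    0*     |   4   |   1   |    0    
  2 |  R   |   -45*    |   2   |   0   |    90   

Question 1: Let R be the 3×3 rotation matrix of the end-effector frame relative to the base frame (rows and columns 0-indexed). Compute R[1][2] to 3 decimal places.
-0.707

End-effector z-axis (col 2 of R) = (-0.7071,-0.7071,0.0000)
R[1][2] = -0.7071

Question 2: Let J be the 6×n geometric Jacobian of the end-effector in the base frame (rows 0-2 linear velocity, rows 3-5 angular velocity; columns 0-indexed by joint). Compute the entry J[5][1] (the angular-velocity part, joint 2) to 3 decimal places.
axis z_1 = (0.0000,0.0000,1.0000); lever o_n−o_1 = (0.0000,0.0000,2.0000)
cross product → J_v[:, 1] = (0.0000,0.0000,0.0000)
J_ω[:, 1] = z_1
entry J[5][1] = 1.0000

1.000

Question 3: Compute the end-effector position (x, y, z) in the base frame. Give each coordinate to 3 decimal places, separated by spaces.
1.000 0.000 6.000

after link 1: o_1 = (1.0000, 0.0000, 4.0000)
after link 2: o_2 = (1.0000, 0.0000, 6.0000)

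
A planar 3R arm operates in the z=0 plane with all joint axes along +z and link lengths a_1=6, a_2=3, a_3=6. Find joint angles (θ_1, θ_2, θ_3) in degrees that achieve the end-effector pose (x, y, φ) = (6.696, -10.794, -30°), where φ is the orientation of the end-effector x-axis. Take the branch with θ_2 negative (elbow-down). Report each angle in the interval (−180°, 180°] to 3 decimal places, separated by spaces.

wrist centre = target − a_3·(cos φ, sin φ) = (1.4998, -7.7940)
cos θ_2 = (62.9960−6²−3²)/(2·6·3) = 0.4999; θ_2 = -60.0074° (elbow-down)
β = atan2(-7.7940,1.4998) = -79.1074°; ψ = atan2(-2.5983,7.4997) = -19.1087°
θ_1 = β − ψ = -59.9987°
θ_3 = φ − θ_1 − θ_2 = 90.0060° (wrapped to (-180°,180°])

-59.999 -60.007 90.006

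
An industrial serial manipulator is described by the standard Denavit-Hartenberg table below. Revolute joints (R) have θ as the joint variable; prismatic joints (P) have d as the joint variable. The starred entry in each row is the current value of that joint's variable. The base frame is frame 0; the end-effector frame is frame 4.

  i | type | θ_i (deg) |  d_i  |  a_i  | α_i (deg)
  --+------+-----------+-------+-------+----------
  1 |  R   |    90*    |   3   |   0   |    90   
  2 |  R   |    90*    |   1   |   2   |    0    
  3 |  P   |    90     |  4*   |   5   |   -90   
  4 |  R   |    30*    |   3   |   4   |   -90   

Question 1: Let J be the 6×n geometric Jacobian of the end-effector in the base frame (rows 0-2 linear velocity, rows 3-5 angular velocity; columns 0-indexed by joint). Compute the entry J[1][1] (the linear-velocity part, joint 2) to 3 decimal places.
1.000

axis z_1 = (1.0000,-0.0000,0.0000); lever o_n−o_1 = (3.0000,-8.4641,-1.0000)
cross product → J_v[:, 1] = (0.0000,1.0000,-8.4641)
J_ω[:, 1] = z_1
entry J[1][1] = 1.0000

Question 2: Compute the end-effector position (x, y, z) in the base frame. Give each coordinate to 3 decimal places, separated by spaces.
3.000 -8.464 2.000

after link 1: o_1 = (0.0000, 0.0000, 3.0000)
after link 2: o_2 = (1.0000, 0.0000, 5.0000)
after link 3: o_3 = (5.0000, -5.0000, 5.0000)
after link 4: o_4 = (3.0000, -8.4641, 2.0000)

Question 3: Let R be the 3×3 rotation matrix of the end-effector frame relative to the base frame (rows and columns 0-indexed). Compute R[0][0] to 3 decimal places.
-0.500

End-effector x-axis (col 0 of R) = (-0.5000,-0.8660,0.0000)
R[0][0] = -0.5000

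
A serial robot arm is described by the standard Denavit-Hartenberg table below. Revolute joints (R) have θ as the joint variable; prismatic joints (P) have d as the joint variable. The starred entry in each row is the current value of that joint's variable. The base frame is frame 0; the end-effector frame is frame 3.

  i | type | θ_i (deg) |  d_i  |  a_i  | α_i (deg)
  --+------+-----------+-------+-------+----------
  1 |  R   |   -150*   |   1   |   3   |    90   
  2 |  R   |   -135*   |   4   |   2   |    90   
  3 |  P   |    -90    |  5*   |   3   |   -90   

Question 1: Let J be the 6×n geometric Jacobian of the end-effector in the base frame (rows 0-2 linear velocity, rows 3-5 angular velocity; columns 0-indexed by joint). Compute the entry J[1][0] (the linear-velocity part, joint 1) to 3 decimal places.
axis z_0 = ẑ; lever o_n−o_0 = (1.1885,1.8409,3.1213)
cross product → J_v[:, 0] = (-1.8409,1.1885,0.0000)
J_ω[:, 0] = z_0
entry J[1][0] = 1.1885

1.189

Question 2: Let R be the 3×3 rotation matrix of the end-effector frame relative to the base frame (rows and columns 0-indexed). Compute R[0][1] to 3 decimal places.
End-effector y-axis (col 1 of R) = (-0.6124,-0.3536,-0.7071)
R[0][1] = -0.6124

-0.612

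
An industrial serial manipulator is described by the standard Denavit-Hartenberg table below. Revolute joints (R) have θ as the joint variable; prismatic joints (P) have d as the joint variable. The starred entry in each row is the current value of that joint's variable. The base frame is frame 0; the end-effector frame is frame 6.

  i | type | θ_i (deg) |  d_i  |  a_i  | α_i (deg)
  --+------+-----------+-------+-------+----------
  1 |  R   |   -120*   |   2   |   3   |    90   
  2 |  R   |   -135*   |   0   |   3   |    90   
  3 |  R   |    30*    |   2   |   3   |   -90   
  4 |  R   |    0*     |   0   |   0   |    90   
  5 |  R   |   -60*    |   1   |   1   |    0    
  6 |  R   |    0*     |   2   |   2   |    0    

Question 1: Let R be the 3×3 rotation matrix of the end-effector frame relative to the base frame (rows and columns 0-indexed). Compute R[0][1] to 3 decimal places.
End-effector y-axis (col 1 of R) = (-0.5732,0.7392,-0.3536)
R[0][1] = -0.5732

-0.573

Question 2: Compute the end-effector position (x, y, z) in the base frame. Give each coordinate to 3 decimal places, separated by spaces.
after link 1: o_1 = (-1.5000, -2.5981, 2.0000)
after link 2: o_2 = (-0.4393, -0.7610, -0.1213)
after link 3: o_3 = (-0.1127, 2.8048, -0.5442)
after link 4: o_4 = (-0.1127, 2.8048, -0.5442)
after link 5: o_5 = (0.9800, 3.6975, -0.4495)
after link 6: o_6 = (3.1655, 5.4829, -0.2600)

3.166 5.483 -0.260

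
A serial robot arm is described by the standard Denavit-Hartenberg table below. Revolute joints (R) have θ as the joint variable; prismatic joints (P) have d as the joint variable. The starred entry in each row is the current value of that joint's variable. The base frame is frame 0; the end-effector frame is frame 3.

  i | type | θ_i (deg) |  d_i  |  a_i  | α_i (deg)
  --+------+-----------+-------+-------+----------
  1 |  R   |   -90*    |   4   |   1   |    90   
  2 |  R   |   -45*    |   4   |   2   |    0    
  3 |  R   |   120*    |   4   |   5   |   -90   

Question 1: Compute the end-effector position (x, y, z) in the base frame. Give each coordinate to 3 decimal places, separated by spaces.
after link 1: o_1 = (0.0000, -1.0000, 4.0000)
after link 2: o_2 = (-4.0000, -2.4142, 2.5858)
after link 3: o_3 = (-8.0000, -3.7083, 7.4154)

-8.000 -3.708 7.415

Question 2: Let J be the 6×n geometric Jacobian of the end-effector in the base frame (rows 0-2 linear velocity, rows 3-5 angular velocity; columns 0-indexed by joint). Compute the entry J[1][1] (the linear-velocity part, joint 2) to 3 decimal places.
3.415

axis z_1 = (-1.0000,-0.0000,0.0000); lever o_n−o_1 = (-8.0000,-2.7083,3.4154)
cross product → J_v[:, 1] = (-0.0000,3.4154,2.7083)
J_ω[:, 1] = z_1
entry J[1][1] = 3.4154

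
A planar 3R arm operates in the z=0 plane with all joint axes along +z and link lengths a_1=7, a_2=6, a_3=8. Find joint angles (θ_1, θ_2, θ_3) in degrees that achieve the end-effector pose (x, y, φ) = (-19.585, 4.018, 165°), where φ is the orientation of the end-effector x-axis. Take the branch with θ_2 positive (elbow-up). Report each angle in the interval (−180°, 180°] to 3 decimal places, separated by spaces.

149.997 45.002 -29.999

wrist centre = target − a_3·(cos φ, sin φ) = (-11.8576, 1.9474)
cos θ_2 = (144.3951−7²−6²)/(2·7·6) = 0.7071; θ_2 = 45.0018° (elbow-up)
β = atan2(1.9474,-11.8576) = 170.6732°; ψ = atan2(4.2428,11.2425) = 20.6759°
θ_1 = β − ψ = 149.9974°
θ_3 = φ − θ_1 − θ_2 = -29.9992° (wrapped to (-180°,180°])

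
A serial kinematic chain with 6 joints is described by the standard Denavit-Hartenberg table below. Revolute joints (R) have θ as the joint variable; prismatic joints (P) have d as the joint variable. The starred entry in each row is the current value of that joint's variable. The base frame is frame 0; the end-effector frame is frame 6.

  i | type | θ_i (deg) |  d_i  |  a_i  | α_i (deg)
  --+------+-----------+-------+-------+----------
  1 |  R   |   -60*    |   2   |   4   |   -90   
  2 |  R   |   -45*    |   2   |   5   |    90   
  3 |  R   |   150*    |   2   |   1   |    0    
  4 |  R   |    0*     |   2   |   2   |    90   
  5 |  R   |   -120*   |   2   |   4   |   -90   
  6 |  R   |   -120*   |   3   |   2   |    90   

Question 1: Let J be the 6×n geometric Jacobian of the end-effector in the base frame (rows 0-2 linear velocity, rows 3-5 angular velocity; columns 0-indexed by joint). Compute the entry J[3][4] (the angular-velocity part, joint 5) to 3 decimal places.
axis z_4 = (0.9268,0.1268,0.3536); lever o_n−o_4 = (5.0469,-1.1794,-2.2507)
cross product → J_v[:, 4] = (0.1315,3.8703,-1.7331)
J_ω[:, 4] = z_4
entry J[3][4] = 0.9268

0.927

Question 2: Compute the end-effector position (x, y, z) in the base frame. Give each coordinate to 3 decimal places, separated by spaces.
9.513 -1.915 4.276

after link 1: o_1 = (2.0000, -3.4641, 2.0000)
after link 2: o_2 = (5.4998, -5.5260, 5.5355)
after link 3: o_3 = (4.9195, -3.5209, 6.3374)
after link 4: o_4 = (4.4661, -0.7355, 6.5268)
after link 5: o_5 = (7.2907, -4.1638, 6.0092)
after link 6: o_6 = (9.5130, -1.9148, 4.2761)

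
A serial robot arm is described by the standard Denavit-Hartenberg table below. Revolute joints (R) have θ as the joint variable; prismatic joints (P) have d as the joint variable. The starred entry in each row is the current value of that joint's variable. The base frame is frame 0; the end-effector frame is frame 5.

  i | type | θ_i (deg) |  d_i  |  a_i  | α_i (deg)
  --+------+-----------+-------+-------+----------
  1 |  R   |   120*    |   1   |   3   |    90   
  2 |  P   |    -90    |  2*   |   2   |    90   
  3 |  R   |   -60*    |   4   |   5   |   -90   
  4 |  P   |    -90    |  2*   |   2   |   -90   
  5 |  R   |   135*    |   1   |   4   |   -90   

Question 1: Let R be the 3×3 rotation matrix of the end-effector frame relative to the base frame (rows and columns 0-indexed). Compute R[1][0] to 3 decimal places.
End-effector x-axis (col 0 of R) = (-0.6597,0.4356,0.6124)
R[1][0] = 0.4356

0.436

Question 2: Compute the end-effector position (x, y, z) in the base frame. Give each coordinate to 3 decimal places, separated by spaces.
-3.041 -1.954 -3.283

after link 1: o_1 = (-1.5000, 2.5981, 1.0000)
after link 2: o_2 = (0.2321, 3.5981, -1.0000)
after link 3: o_3 = (-1.5179, -2.0311, -3.5000)
after link 4: o_4 = (0.3481, -3.2631, -5.2321)
after link 5: o_5 = (-3.0409, -1.9538, -3.2826)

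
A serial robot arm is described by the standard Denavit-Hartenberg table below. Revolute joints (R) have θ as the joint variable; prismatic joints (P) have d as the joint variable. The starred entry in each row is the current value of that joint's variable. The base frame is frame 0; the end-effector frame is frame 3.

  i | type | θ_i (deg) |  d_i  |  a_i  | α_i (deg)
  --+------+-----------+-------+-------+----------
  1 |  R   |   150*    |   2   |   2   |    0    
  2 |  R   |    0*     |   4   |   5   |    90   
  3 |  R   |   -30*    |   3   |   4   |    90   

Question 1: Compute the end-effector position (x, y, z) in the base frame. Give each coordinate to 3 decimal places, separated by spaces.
after link 1: o_1 = (-1.7321, 1.0000, 2.0000)
after link 2: o_2 = (-6.0622, 3.5000, 6.0000)
after link 3: o_3 = (-7.5622, 7.8301, 4.0000)

-7.562 7.830 4.000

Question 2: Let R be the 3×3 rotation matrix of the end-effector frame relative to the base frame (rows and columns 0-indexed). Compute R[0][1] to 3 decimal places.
0.500

End-effector y-axis (col 1 of R) = (0.5000,0.8660,0.0000)
R[0][1] = 0.5000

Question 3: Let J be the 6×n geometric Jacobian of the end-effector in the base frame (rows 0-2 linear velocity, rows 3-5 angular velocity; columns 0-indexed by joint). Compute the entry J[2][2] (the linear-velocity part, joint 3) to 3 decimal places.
axis z_2 = (0.5000,0.8660,0.0000); lever o_n−o_2 = (-1.5000,4.3301,-2.0000)
cross product → J_v[:, 2] = (-1.7321,1.0000,3.4641)
J_ω[:, 2] = z_2
entry J[2][2] = 3.4641

3.464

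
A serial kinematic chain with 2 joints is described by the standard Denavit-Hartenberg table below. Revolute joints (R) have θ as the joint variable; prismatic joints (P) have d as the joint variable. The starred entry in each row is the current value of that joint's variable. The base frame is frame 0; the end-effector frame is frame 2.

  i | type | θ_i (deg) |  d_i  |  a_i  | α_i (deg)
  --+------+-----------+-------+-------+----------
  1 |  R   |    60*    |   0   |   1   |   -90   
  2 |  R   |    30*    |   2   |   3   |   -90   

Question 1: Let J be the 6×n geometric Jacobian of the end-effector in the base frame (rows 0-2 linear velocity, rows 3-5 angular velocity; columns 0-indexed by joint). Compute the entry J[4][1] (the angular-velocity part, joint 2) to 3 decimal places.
0.500

axis z_1 = (-0.8660,0.5000,0.0000); lever o_n−o_1 = (-0.4330,3.2500,-1.5000)
cross product → J_v[:, 1] = (-0.7500,-1.2990,-2.5981)
J_ω[:, 1] = z_1
entry J[4][1] = 0.5000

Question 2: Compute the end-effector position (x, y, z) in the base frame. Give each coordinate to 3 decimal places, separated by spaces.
0.067 4.116 -1.500

after link 1: o_1 = (0.5000, 0.8660, 0.0000)
after link 2: o_2 = (0.0670, 4.1160, -1.5000)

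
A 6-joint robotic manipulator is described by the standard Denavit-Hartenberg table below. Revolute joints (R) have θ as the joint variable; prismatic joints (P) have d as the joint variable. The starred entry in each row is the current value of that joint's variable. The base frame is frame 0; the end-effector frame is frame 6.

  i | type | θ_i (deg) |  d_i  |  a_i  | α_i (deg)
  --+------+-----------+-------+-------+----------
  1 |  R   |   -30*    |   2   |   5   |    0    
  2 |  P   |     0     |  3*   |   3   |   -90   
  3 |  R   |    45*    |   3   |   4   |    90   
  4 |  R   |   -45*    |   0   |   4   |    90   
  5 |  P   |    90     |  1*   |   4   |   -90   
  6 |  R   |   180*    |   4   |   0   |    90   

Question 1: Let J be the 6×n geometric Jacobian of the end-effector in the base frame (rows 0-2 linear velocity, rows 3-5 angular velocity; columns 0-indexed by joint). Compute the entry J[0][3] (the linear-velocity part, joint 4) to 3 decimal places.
axis z_3 = (0.6124,-0.3536,0.7071); lever o_n−o_3 = (1.6629,-1.7766,3.3284)
cross product → J_v[:, 3] = (0.0795,-0.8624,-0.5000)
J_ω[:, 3] = z_3
entry J[0][3] = 0.0795

0.079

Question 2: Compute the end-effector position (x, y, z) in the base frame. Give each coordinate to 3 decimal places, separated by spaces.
12.541 -4.593 5.500

after link 1: o_1 = (4.3301, -2.5000, 2.0000)
after link 2: o_2 = (6.9282, -4.0000, 5.0000)
after link 3: o_3 = (10.8777, -2.8161, 2.1716)
after link 4: o_4 = (11.1955, -6.2656, 0.1716)
after link 5: o_5 = (12.8585, -8.0422, 3.5000)
after link 6: o_6 = (12.5406, -4.5927, 5.5000)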